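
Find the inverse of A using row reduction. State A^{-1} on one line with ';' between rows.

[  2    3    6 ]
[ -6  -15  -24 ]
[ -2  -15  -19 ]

Gauss-Jordan on [A | I]:
R1 <- (1/2)*R1:  [   1  3/2    3  |  1/2    0    0 ]
R2 <- R2 - (-6)*R1:  [  0  -6  -6  |   3   1   0 ]
R3 <- R3 - (-2)*R1:  [   0  -12  -13  |    1    0    1 ]
R2 <- (1/-6)*R2:  [    0     1     1  |  -1/2  -1/6     0 ]
R1 <- R1 - (3/2)*R2:  [   1    0  3/2  |  5/4  1/4    0 ]
R3 <- R3 - (-12)*R2:  [  0   0  -1  |  -5  -2   1 ]
R3 <- (1/-1)*R3:  [  0   0   1  |   5   2  -1 ]
R1 <- R1 - (3/2)*R3:  [     1      0      0  |  -25/4  -11/4    3/2 ]
R2 <- R2 - (1)*R3:  [     0      1      0  |  -11/2  -13/6      1 ]
Right block of [I | A^{-1}] is the inverse:
[ -25/4  -11/4  3/2 ]
[ -11/2  -13/6    1 ]
[     5      2   -1 ]

inverse = [-25/4 -11/4 3/2; -11/2 -13/6 1; 5 2 -1]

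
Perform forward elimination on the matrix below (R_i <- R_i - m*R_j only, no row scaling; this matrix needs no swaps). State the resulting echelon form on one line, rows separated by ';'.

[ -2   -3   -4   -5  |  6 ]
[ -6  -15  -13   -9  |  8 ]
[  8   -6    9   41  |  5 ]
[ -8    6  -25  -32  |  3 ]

REF = [-2 -3 -4 -5 6; 0 -6 -1 6 -10; 0 0 -4 3 59; 0 0 0 -3 -228]

Forward elimination:
R2 <- R2 - (3)*R1:  [   0   -6   -1    6  -10 ]
R3 <- R3 - (-4)*R1:  [   0  -18   -7   21   29 ]
R4 <- R4 - (4)*R1:  [   0   18   -9  -12  -21 ]
R3 <- R3 - (3)*R2:  [  0   0  -4   3  59 ]
R4 <- R4 - (-3)*R2:  [   0    0  -12    6  -51 ]
R4 <- R4 - (3)*R3:  [    0     0     0    -3  -228 ]
Row echelon form:
[ -2  -3  -4  -5  |     6 ]
[  0  -6  -1   6  |   -10 ]
[  0   0  -4   3  |    59 ]
[  0   0   0  -3  |  -228 ]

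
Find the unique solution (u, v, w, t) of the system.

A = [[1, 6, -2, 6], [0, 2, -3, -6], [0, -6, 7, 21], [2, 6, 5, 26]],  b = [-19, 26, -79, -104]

(3, -2, -4, -3)

Forward elimination on [A|b]:
R4 <- R4 - (2)*R1:  [   0   -6    9   14  -66 ]
R3 <- R3 - (-3)*R2:  [  0   0  -2   3  -1 ]
R4 <- R4 - (-3)*R2:  [  0   0   0  -4  12 ]
Row echelon form:
[ 1  6  -2   6  |  -19 ]
[ 0  2  -3  -6  |   26 ]
[ 0  0  -2   3  |   -1 ]
[ 0  0   0  -4  |   12 ]
Back-substitution:
t = (12) / -4 = -3
w = (-1 - (3)*(-3)) / -2 = -4
v = (26 - (-3)*(-4) - (-6)*(-3)) / 2 = -2
u = (-19 - (6)*(-2) - (-2)*(-4) - (6)*(-3)) / 1 = 3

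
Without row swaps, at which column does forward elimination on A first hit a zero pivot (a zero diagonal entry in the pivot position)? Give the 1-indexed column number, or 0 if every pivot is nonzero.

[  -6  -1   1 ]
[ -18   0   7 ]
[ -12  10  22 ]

Naive forward elimination:
R2 <- R2 - (3)*R1:  [ 0  3  4 ]
R3 <- R3 - (2)*R1:  [  0  12  20 ]
R3 <- R3 - (4)*R2:  [ 0  0  4 ]
All pivots nonzero; naive elimination completes without hitting a zero pivot.

first zero-pivot column = 0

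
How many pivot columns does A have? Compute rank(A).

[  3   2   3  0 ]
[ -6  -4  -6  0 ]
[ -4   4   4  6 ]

Row reduction:
R2 <- R2 - (-2)*R1:  [ 0  0  0  0 ]
R3 <- R3 - (-4/3)*R1:  [    0  20/3     8     6 ]
R2 <-> R3   (pivot in column 2 was zero)
[ 3     2  3  0 ]
[ 0  20/3  8  6 ]
[ 0     0  0  0 ]
Row echelon form:
[ 3     2  3  0 ]
[ 0  20/3  8  6 ]
[ 0     0  0  0 ]
Nonzero rows / pivot columns: 2

rank(A) = 2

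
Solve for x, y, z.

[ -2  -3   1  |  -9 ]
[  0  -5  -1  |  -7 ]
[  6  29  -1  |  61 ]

Forward elimination on [A|b]:
R3 <- R3 - (-3)*R1:  [  0  20   2  34 ]
R3 <- R3 - (-4)*R2:  [  0   0  -2   6 ]
Row echelon form:
[ -2  -3   1  |  -9 ]
[  0  -5  -1  |  -7 ]
[  0   0  -2  |   6 ]
Back-substitution:
z = (6) / -2 = -3
y = (-7 - (-1)*(-3)) / -5 = 2
x = (-9 - (-3)*(2) - (1)*(-3)) / -2 = 0

(0, 2, -3)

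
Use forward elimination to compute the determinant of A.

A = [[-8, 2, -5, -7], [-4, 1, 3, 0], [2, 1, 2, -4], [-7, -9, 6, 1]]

Forward elimination:
R2 <- R2 - (1/2)*R1:  [    0     0  11/2   7/2 ]
R3 <- R3 - (-1/4)*R1:  [     0    3/2    3/4  -23/4 ]
R4 <- R4 - (7/8)*R1:  [     0  -43/4   83/8   57/8 ]
R2 <-> R3   (pivot in column 2 was zero)
[ -8      2    -5     -7 ]
[  0    3/2   3/4  -23/4 ]
[  0      0  11/2    7/2 ]
[  0  -43/4  83/8   57/8 ]
R4 <- R4 - (-43/6)*R2:  [       0        0     63/4  -409/12 ]
R4 <- R4 - (63/22)*R3:  [        0         0         0  -2911/66 ]
Upper-triangular form:
[ -8    2    -5        -7 ]
[  0  3/2   3/4     -23/4 ]
[  0    0  11/2       7/2 ]
[  0    0     0  -2911/66 ]
det(A) = (-1)^1 * (-8) * (3/2) * (11/2) * (-2911/66) = -2911  (1 row swap -> sign -1)

det(A) = -2911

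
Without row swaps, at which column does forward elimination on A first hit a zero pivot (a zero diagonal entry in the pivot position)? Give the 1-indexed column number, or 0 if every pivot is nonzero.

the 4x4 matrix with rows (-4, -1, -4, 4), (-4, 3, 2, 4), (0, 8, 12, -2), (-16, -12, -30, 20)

first zero-pivot column = 3

Naive forward elimination:
R2 <- R2 - (1)*R1:  [ 0  4  6  0 ]
R4 <- R4 - (4)*R1:  [   0   -8  -14    4 ]
R3 <- R3 - (2)*R2:  [  0   0   0  -2 ]
R4 <- R4 - (-2)*R2:  [  0   0  -2   4 ]
Matrix at this point:
[ -4  -1  -4   4 ]
[  0   4   6   0 ]
[  0   0   0  -2 ]
[  0   0  -2   4 ]
Pivot entry (3,3) is zero but row 4 has -2 in column 3 -> naive elimination stops; a row interchange (e.g. R3 <-> R4) would be required here.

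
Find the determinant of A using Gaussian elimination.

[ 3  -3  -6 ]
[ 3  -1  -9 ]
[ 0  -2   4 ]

det(A) = 6

Forward elimination:
R2 <- R2 - (1)*R1:  [  0   2  -3 ]
R3 <- R3 - (-1)*R2:  [ 0  0  1 ]
Upper-triangular form:
[ 3  -3  -6 ]
[ 0   2  -3 ]
[ 0   0   1 ]
det(A) = (-1)^0 * (3) * (2) * (1) = 6  (0 row swaps -> sign +1)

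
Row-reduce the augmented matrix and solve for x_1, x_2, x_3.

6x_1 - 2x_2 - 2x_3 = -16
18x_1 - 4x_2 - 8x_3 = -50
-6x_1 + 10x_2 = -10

(-5, -4, -3)

Forward elimination on [A|b]:
R2 <- R2 - (3)*R1:  [  0   2  -2  -2 ]
R3 <- R3 - (-1)*R1:  [   0    8   -2  -26 ]
R3 <- R3 - (4)*R2:  [   0    0    6  -18 ]
Row echelon form:
[ 6  -2  -2  |  -16 ]
[ 0   2  -2  |   -2 ]
[ 0   0   6  |  -18 ]
Back-substitution:
x_3 = (-18) / 6 = -3
x_2 = (-2 - (-2)*(-3)) / 2 = -4
x_1 = (-16 - (-2)*(-4) - (-2)*(-3)) / 6 = -5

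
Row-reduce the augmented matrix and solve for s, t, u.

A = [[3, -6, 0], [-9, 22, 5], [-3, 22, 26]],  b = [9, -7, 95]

Forward elimination on [A|b]:
R2 <- R2 - (-3)*R1:  [  0   4   5  20 ]
R3 <- R3 - (-1)*R1:  [   0   16   26  104 ]
R3 <- R3 - (4)*R2:  [  0   0   6  24 ]
Row echelon form:
[ 3  -6  0  |   9 ]
[ 0   4  5  |  20 ]
[ 0   0  6  |  24 ]
Back-substitution:
u = (24) / 6 = 4
t = (20 - (5)*(4)) / 4 = 0
s = (9 - (-6)*(0)) / 3 = 3

(3, 0, 4)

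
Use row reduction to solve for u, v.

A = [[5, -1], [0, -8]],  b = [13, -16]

Forward elimination on [A|b]:
Row echelon form:
[ 5  -1  |   13 ]
[ 0  -8  |  -16 ]
Back-substitution:
v = (-16) / -8 = 2
u = (13 - (-1)*(2)) / 5 = 3

(3, 2)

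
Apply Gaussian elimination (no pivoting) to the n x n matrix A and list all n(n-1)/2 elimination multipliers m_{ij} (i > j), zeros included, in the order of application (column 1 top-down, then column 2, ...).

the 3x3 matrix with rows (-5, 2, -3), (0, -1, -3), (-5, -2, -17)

multipliers: 0, 1, 4

Forward elimination:
R2: entry in column 1 is already 0 -> m_{21} = 0 (no row operation needed)
R3 <- R3 - (1)*R1:  [   0   -4  -14 ]
R3 <- R3 - (4)*R2:  [  0   0  -2 ]
Multipliers (in order of application): m_{21} = 0, m_{31} = 1, m_{32} = 4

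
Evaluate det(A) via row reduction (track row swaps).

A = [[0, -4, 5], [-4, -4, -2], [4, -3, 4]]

Forward elimination:
R1 <-> R2   (pivot in column 1 was zero)
[ -4  -4  -2 ]
[  0  -4   5 ]
[  4  -3   4 ]
R3 <- R3 - (-1)*R1:  [  0  -7   2 ]
R3 <- R3 - (7/4)*R2:  [     0      0  -27/4 ]
Upper-triangular form:
[ -4  -4     -2 ]
[  0  -4      5 ]
[  0   0  -27/4 ]
det(A) = (-1)^1 * (-4) * (-4) * (-27/4) = 108  (1 row swap -> sign -1)

det(A) = 108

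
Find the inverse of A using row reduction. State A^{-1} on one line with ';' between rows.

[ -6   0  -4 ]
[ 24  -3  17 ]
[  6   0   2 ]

Gauss-Jordan on [A | I]:
R1 <- (1/-6)*R1:  [    1     0   2/3  |  -1/6     0     0 ]
R2 <- R2 - (24)*R1:  [  0  -3   1  |   4   1   0 ]
R3 <- R3 - (6)*R1:  [  0   0  -2  |   1   0   1 ]
R2 <- (1/-3)*R2:  [    0     1  -1/3  |  -4/3  -1/3     0 ]
R3 <- (1/-2)*R3:  [    0     0     1  |  -1/2     0  -1/2 ]
R1 <- R1 - (2/3)*R3:  [   1    0    0  |  1/6    0  1/3 ]
R2 <- R2 - (-1/3)*R3:  [    0     1     0  |  -3/2  -1/3  -1/6 ]
Right block of [I | A^{-1}] is the inverse:
[  1/6     0   1/3 ]
[ -3/2  -1/3  -1/6 ]
[ -1/2     0  -1/2 ]

inverse = [1/6 0 1/3; -3/2 -1/3 -1/6; -1/2 0 -1/2]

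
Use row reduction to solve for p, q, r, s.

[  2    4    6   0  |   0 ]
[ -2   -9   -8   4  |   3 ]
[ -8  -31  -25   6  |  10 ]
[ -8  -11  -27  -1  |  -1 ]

(5, -1, -1, -1)

Forward elimination on [A|b]:
R2 <- R2 - (-1)*R1:  [  0  -5  -2   4   3 ]
R3 <- R3 - (-4)*R1:  [   0  -15   -1    6   10 ]
R4 <- R4 - (-4)*R1:  [  0   5  -3  -1  -1 ]
R3 <- R3 - (3)*R2:  [  0   0   5  -6   1 ]
R4 <- R4 - (-1)*R2:  [  0   0  -5   3   2 ]
R4 <- R4 - (-1)*R3:  [  0   0   0  -3   3 ]
Row echelon form:
[ 2   4   6   0  |  0 ]
[ 0  -5  -2   4  |  3 ]
[ 0   0   5  -6  |  1 ]
[ 0   0   0  -3  |  3 ]
Back-substitution:
s = (3) / -3 = -1
r = (1 - (-6)*(-1)) / 5 = -1
q = (3 - (-2)*(-1) - (4)*(-1)) / -5 = -1
p = (0 - (4)*(-1) - (6)*(-1)) / 2 = 5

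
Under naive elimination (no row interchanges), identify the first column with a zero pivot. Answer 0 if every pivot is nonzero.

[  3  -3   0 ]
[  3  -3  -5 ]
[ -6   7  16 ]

first zero-pivot column = 2

Naive forward elimination:
R2 <- R2 - (1)*R1:  [  0   0  -5 ]
R3 <- R3 - (-2)*R1:  [  0   1  16 ]
Matrix at this point:
[ 3  -3   0 ]
[ 0   0  -5 ]
[ 0   1  16 ]
Pivot entry (2,2) is zero but row 3 has 1 in column 2 -> naive elimination stops; a row interchange (e.g. R2 <-> R3) would be required here.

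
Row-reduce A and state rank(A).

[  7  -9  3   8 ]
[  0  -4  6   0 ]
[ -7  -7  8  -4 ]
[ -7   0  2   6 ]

rank(A) = 4

Row reduction:
R3 <- R3 - (-1)*R1:  [   0  -16   11    4 ]
R4 <- R4 - (-1)*R1:  [  0  -9   5  14 ]
R3 <- R3 - (4)*R2:  [   0    0  -13    4 ]
R4 <- R4 - (9/4)*R2:  [     0      0  -17/2     14 ]
R4 <- R4 - (17/26)*R3:  [      0       0       0  148/13 ]
Row echelon form:
[ 7  -9    3       8 ]
[ 0  -4    6       0 ]
[ 0   0  -13       4 ]
[ 0   0    0  148/13 ]
Nonzero rows / pivot columns: 4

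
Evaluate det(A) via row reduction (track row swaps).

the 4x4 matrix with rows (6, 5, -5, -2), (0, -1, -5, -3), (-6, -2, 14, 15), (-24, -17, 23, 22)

Forward elimination:
R3 <- R3 - (-1)*R1:  [  0   3   9  13 ]
R4 <- R4 - (-4)*R1:  [  0   3   3  14 ]
R3 <- R3 - (-3)*R2:  [  0   0  -6   4 ]
R4 <- R4 - (-3)*R2:  [   0    0  -12    5 ]
R4 <- R4 - (2)*R3:  [  0   0   0  -3 ]
Upper-triangular form:
[ 6   5  -5  -2 ]
[ 0  -1  -5  -3 ]
[ 0   0  -6   4 ]
[ 0   0   0  -3 ]
det(A) = (-1)^0 * (6) * (-1) * (-6) * (-3) = -108  (0 row swaps -> sign +1)

det(A) = -108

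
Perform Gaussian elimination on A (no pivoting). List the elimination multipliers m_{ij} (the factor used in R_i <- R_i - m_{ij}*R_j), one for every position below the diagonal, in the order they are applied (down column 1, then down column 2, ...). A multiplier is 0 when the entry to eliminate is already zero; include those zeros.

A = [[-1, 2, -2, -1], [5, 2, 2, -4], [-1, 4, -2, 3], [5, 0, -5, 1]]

Forward elimination:
R2 <- R2 - (-5)*R1:  [  0  12  -8  -9 ]
R3 <- R3 - (1)*R1:  [ 0  2  0  4 ]
R4 <- R4 - (-5)*R1:  [   0   10  -15   -4 ]
R3 <- R3 - (1/6)*R2:  [    0     0   4/3  11/2 ]
R4 <- R4 - (5/6)*R2:  [     0      0  -25/3    7/2 ]
R4 <- R4 - (-25/4)*R3:  [     0      0      0  303/8 ]
Multipliers (in order of application): m_{21} = -5, m_{31} = 1, m_{41} = -5, m_{32} = 1/6, m_{42} = 5/6, m_{43} = -25/4

multipliers: -5, 1, -5, 1/6, 5/6, -25/4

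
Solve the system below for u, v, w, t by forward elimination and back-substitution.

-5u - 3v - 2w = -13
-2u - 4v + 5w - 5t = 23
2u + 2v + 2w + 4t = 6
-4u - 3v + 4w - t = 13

(1, 0, 4, -1)

Forward elimination on [A|b]:
R2 <- R2 - (2/5)*R1:  [     0  -14/5   29/5     -5  141/5 ]
R3 <- R3 - (-2/5)*R1:  [   0  4/5  6/5    4  4/5 ]
R4 <- R4 - (4/5)*R1:  [     0   -3/5   28/5     -1  117/5 ]
R3 <- R3 - (-2/7)*R2:  [    0     0  20/7  18/7  62/7 ]
R4 <- R4 - (3/14)*R2:  [      0       0   61/14    1/14  243/14 ]
R4 <- R4 - (61/40)*R3:  [      0       0       0  -77/20   77/20 ]
Row echelon form:
[ -5     -3    -2       0  |    -13 ]
[  0  -14/5  29/5      -5  |  141/5 ]
[  0      0  20/7    18/7  |   62/7 ]
[  0      0     0  -77/20  |  77/20 ]
Back-substitution:
t = (77/20) / (-77/20) = -1
w = (62/7 - (18/7)*(-1)) / (20/7) = 4
v = (141/5 - (29/5)*(4) - (-5)*(-1)) / (-14/5) = 0
u = (-13 - (-3)*(0) - (-2)*(4)) / -5 = 1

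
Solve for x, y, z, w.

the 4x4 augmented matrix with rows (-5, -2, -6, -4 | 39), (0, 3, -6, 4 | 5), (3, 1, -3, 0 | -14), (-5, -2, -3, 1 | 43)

Forward elimination on [A|b]:
R3 <- R3 - (-3/5)*R1:  [     0   -1/5  -33/5  -12/5   47/5 ]
R4 <- R4 - (1)*R1:  [ 0  0  3  5  4 ]
R3 <- R3 - (-1/15)*R2:  [      0       0      -7  -32/15  146/15 ]
R4 <- R4 - (-3/7)*R3:  [      0       0       0  143/35  286/35 ]
Row echelon form:
[ -5  -2  -6      -4  |      39 ]
[  0   3  -6       4  |       5 ]
[  0   0  -7  -32/15  |  146/15 ]
[  0   0   0  143/35  |  286/35 ]
Back-substitution:
w = (286/35) / (143/35) = 2
z = (146/15 - (-32/15)*(2)) / -7 = -2
y = (5 - (-6)*(-2) - (4)*(2)) / 3 = -5
x = (39 - (-2)*(-5) - (-6)*(-2) - (-4)*(2)) / -5 = -5

(-5, -5, -2, 2)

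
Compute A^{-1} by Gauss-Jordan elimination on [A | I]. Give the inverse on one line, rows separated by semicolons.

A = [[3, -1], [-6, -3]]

Gauss-Jordan on [A | I]:
R1 <- (1/3)*R1:  [    1  -1/3  |   1/3     0 ]
R2 <- R2 - (-6)*R1:  [  0  -5  |   2   1 ]
R2 <- (1/-5)*R2:  [    0     1  |  -2/5  -1/5 ]
R1 <- R1 - (-1/3)*R2:  [     1      0  |    1/5  -1/15 ]
Right block of [I | A^{-1}] is the inverse:
[  1/5  -1/15 ]
[ -2/5   -1/5 ]

inverse = [1/5 -1/15; -2/5 -1/5]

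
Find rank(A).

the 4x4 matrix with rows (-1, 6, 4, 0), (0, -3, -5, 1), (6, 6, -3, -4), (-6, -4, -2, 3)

rank(A) = 4

Row reduction:
R3 <- R3 - (-6)*R1:  [  0  42  21  -4 ]
R4 <- R4 - (6)*R1:  [   0  -40  -26    3 ]
R3 <- R3 - (-14)*R2:  [   0    0  -49   10 ]
R4 <- R4 - (40/3)*R2:  [     0      0  122/3  -31/3 ]
R4 <- R4 - (-122/147)*R3:  [        0         0         0  -299/147 ]
Row echelon form:
[ -1   6    4         0 ]
[  0  -3   -5         1 ]
[  0   0  -49        10 ]
[  0   0    0  -299/147 ]
Nonzero rows / pivot columns: 4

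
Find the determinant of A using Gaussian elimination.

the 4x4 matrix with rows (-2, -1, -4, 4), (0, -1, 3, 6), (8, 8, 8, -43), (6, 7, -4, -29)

det(A) = 32

Forward elimination:
R3 <- R3 - (-4)*R1:  [   0    4   -8  -27 ]
R4 <- R4 - (-3)*R1:  [   0    4  -16  -17 ]
R3 <- R3 - (-4)*R2:  [  0   0   4  -3 ]
R4 <- R4 - (-4)*R2:  [  0   0  -4   7 ]
R4 <- R4 - (-1)*R3:  [ 0  0  0  4 ]
Upper-triangular form:
[ -2  -1  -4   4 ]
[  0  -1   3   6 ]
[  0   0   4  -3 ]
[  0   0   0   4 ]
det(A) = (-1)^0 * (-2) * (-1) * (4) * (4) = 32  (0 row swaps -> sign +1)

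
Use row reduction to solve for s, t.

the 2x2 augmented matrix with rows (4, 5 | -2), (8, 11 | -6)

Forward elimination on [A|b]:
R2 <- R2 - (2)*R1:  [  0   1  -2 ]
Row echelon form:
[ 4  5  |  -2 ]
[ 0  1  |  -2 ]
Back-substitution:
t = (-2) / 1 = -2
s = (-2 - (5)*(-2)) / 4 = 2

(2, -2)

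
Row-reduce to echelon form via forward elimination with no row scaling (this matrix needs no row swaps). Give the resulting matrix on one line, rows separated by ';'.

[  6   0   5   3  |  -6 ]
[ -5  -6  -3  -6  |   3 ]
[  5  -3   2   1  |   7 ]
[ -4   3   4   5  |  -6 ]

REF = [6 0 5 3 -6; 0 -6 7/6 -7/2 -2; 0 0 -11/4 1/4 13; 0 0 0 197/33 872/33]

Forward elimination:
R2 <- R2 - (-5/6)*R1:  [    0    -6   7/6  -7/2    -2 ]
R3 <- R3 - (5/6)*R1:  [     0     -3  -13/6   -3/2     12 ]
R4 <- R4 - (-2/3)*R1:  [    0     3  22/3     7   -10 ]
R3 <- R3 - (1/2)*R2:  [     0      0  -11/4    1/4     13 ]
R4 <- R4 - (-1/2)*R2:  [     0      0  95/12   21/4    -11 ]
R4 <- R4 - (-95/33)*R3:  [      0       0       0  197/33  872/33 ]
Row echelon form:
[ 6   0      5       3  |      -6 ]
[ 0  -6    7/6    -7/2  |      -2 ]
[ 0   0  -11/4     1/4  |      13 ]
[ 0   0      0  197/33  |  872/33 ]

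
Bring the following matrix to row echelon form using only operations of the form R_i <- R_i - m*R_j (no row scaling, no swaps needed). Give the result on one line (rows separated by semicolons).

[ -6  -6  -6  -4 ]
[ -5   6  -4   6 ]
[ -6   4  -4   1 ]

REF = [-6 -6 -6 -4; 0 11 1 28/3; 0 0 12/11 -115/33]

Forward elimination:
R2 <- R2 - (5/6)*R1:  [    0    11     1  28/3 ]
R3 <- R3 - (1)*R1:  [  0  10   2   5 ]
R3 <- R3 - (10/11)*R2:  [       0        0    12/11  -115/33 ]
Row echelon form:
[ -6  -6     -6       -4 ]
[  0  11      1     28/3 ]
[  0   0  12/11  -115/33 ]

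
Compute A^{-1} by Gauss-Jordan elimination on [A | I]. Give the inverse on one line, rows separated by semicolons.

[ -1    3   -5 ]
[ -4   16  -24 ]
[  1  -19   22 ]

inverse = [26 -29/4 -2; -16 17/4 1; -15 4 1]

Gauss-Jordan on [A | I]:
R1 <- (1/-1)*R1:  [  1  -3   5  |  -1   0   0 ]
R2 <- R2 - (-4)*R1:  [  0   4  -4  |  -4   1   0 ]
R3 <- R3 - (1)*R1:  [   0  -16   17  |    1    0    1 ]
R2 <- (1/4)*R2:  [   0    1   -1  |   -1  1/4    0 ]
R1 <- R1 - (-3)*R2:  [   1    0    2  |   -4  3/4    0 ]
R3 <- R3 - (-16)*R2:  [   0    0    1  |  -15    4    1 ]
R1 <- R1 - (2)*R3:  [     1      0      0  |     26  -29/4     -2 ]
R2 <- R2 - (-1)*R3:  [    0     1     0  |   -16  17/4     1 ]
Right block of [I | A^{-1}] is the inverse:
[  26  -29/4  -2 ]
[ -16   17/4   1 ]
[ -15      4   1 ]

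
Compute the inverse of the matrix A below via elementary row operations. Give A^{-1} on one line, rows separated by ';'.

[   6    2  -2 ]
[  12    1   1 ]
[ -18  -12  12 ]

Gauss-Jordan on [A | I]:
R1 <- (1/6)*R1:  [    1   1/3  -1/3  |   1/6     0     0 ]
R2 <- R2 - (12)*R1:  [  0  -3   5  |  -2   1   0 ]
R3 <- R3 - (-18)*R1:  [  0  -6   6  |   3   0   1 ]
R2 <- (1/-3)*R2:  [    0     1  -5/3  |   2/3  -1/3     0 ]
R1 <- R1 - (1/3)*R2:  [     1      0    2/9  |  -1/18    1/9      0 ]
R3 <- R3 - (-6)*R2:  [  0   0  -4  |   7  -2   1 ]
R3 <- (1/-4)*R3:  [    0     0     1  |  -7/4   1/2  -1/4 ]
R1 <- R1 - (2/9)*R3:  [    1     0     0  |   1/3     0  1/18 ]
R2 <- R2 - (-5/3)*R3:  [     0      1      0  |   -9/4    1/2  -5/12 ]
Right block of [I | A^{-1}] is the inverse:
[  1/3    0   1/18 ]
[ -9/4  1/2  -5/12 ]
[ -7/4  1/2   -1/4 ]

inverse = [1/3 0 1/18; -9/4 1/2 -5/12; -7/4 1/2 -1/4]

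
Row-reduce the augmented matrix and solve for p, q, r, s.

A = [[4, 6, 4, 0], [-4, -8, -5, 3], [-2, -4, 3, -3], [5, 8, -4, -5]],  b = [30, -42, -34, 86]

Forward elimination on [A|b]:
R2 <- R2 - (-1)*R1:  [   0   -2   -1    3  -12 ]
R3 <- R3 - (-1/2)*R1:  [   0   -1    5   -3  -19 ]
R4 <- R4 - (5/4)*R1:  [    0   1/2    -9    -5  97/2 ]
R3 <- R3 - (1/2)*R2:  [    0     0  11/2  -9/2   -13 ]
R4 <- R4 - (-1/4)*R2:  [     0      0  -37/4  -17/4   91/2 ]
R4 <- R4 - (-37/22)*R3:  [       0        0        0  -130/11   260/11 ]
Row echelon form:
[ 4   6     4        0  |      30 ]
[ 0  -2    -1        3  |     -12 ]
[ 0   0  11/2     -9/2  |     -13 ]
[ 0   0     0  -130/11  |  260/11 ]
Back-substitution:
s = (260/11) / (-130/11) = -2
r = (-13 - (-9/2)*(-2)) / (11/2) = -4
q = (-12 - (-1)*(-4) - (3)*(-2)) / -2 = 5
p = (30 - (6)*(5) - (4)*(-4)) / 4 = 4

(4, 5, -4, -2)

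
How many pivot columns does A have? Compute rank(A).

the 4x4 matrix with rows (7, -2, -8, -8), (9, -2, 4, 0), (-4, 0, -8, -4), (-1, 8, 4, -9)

rank(A) = 4

Row reduction:
R2 <- R2 - (9/7)*R1:  [     0    4/7  100/7   72/7 ]
R3 <- R3 - (-4/7)*R1:  [     0   -8/7  -88/7  -60/7 ]
R4 <- R4 - (-1/7)*R1:  [     0   54/7   20/7  -71/7 ]
R3 <- R3 - (-2)*R2:  [  0   0  16  12 ]
R4 <- R4 - (27/2)*R2:  [    0     0  -190  -149 ]
R4 <- R4 - (-95/8)*R3:  [     0      0      0  -13/2 ]
Row echelon form:
[ 7   -2     -8     -8 ]
[ 0  4/7  100/7   72/7 ]
[ 0    0     16     12 ]
[ 0    0      0  -13/2 ]
Nonzero rows / pivot columns: 4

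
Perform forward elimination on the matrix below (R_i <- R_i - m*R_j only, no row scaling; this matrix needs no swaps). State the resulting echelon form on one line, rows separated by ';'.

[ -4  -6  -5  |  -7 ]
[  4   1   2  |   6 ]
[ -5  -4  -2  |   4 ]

Forward elimination:
R2 <- R2 - (-1)*R1:  [  0  -5  -3  -1 ]
R3 <- R3 - (5/4)*R1:  [    0   7/2  17/4  51/4 ]
R3 <- R3 - (-7/10)*R2:  [      0       0   43/20  241/20 ]
Row echelon form:
[ -4  -6     -5  |      -7 ]
[  0  -5     -3  |      -1 ]
[  0   0  43/20  |  241/20 ]

REF = [-4 -6 -5 -7; 0 -5 -3 -1; 0 0 43/20 241/20]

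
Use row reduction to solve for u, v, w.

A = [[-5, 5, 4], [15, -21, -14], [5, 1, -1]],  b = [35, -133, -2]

(0, 3, 5)

Forward elimination on [A|b]:
R2 <- R2 - (-3)*R1:  [   0   -6   -2  -28 ]
R3 <- R3 - (-1)*R1:  [  0   6   3  33 ]
R3 <- R3 - (-1)*R2:  [ 0  0  1  5 ]
Row echelon form:
[ -5   5   4  |   35 ]
[  0  -6  -2  |  -28 ]
[  0   0   1  |    5 ]
Back-substitution:
w = (5) / 1 = 5
v = (-28 - (-2)*(5)) / -6 = 3
u = (35 - (5)*(3) - (4)*(5)) / -5 = 0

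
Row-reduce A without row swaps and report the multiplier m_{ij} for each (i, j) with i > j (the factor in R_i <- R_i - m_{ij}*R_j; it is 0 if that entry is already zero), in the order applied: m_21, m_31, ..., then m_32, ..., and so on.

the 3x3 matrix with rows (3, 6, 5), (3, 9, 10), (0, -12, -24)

multipliers: 1, 0, -4

Forward elimination:
R2 <- R2 - (1)*R1:  [ 0  3  5 ]
R3: entry in column 1 is already 0 -> m_{31} = 0 (no row operation needed)
R3 <- R3 - (-4)*R2:  [  0   0  -4 ]
Multipliers (in order of application): m_{21} = 1, m_{31} = 0, m_{32} = -4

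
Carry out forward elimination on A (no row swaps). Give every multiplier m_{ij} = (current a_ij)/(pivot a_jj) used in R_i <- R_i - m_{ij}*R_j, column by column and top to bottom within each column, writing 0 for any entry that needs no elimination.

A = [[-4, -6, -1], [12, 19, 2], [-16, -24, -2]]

Forward elimination:
R2 <- R2 - (-3)*R1:  [  0   1  -1 ]
R3 <- R3 - (4)*R1:  [ 0  0  2 ]
R3: entry in column 2 is already 0 -> m_{32} = 0 (no row operation needed)
Multipliers (in order of application): m_{21} = -3, m_{31} = 4, m_{32} = 0

multipliers: -3, 4, 0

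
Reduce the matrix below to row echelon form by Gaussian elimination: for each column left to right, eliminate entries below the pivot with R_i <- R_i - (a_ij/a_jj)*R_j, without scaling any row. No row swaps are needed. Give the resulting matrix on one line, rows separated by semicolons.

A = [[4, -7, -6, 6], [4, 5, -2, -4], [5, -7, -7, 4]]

Forward elimination:
R2 <- R2 - (1)*R1:  [   0   12    4  -10 ]
R3 <- R3 - (5/4)*R1:  [    0   7/4   1/2  -7/2 ]
R3 <- R3 - (7/48)*R2:  [      0       0   -1/12  -49/24 ]
Row echelon form:
[ 4  -7     -6       6 ]
[ 0  12      4     -10 ]
[ 0   0  -1/12  -49/24 ]

REF = [4 -7 -6 6; 0 12 4 -10; 0 0 -1/12 -49/24]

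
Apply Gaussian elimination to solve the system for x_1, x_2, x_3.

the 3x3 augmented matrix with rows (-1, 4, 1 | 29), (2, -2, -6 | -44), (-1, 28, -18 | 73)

(-5, 5, 4)

Forward elimination on [A|b]:
R2 <- R2 - (-2)*R1:  [  0   6  -4  14 ]
R3 <- R3 - (1)*R1:  [   0   24  -19   44 ]
R3 <- R3 - (4)*R2:  [   0    0   -3  -12 ]
Row echelon form:
[ -1  4   1  |   29 ]
[  0  6  -4  |   14 ]
[  0  0  -3  |  -12 ]
Back-substitution:
x_3 = (-12) / -3 = 4
x_2 = (14 - (-4)*(4)) / 6 = 5
x_1 = (29 - (4)*(5) - (1)*(4)) / -1 = -5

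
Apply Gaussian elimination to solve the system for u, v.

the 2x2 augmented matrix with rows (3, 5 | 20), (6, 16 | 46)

(5, 1)

Forward elimination on [A|b]:
R2 <- R2 - (2)*R1:  [ 0  6  6 ]
Row echelon form:
[ 3  5  |  20 ]
[ 0  6  |   6 ]
Back-substitution:
v = (6) / 6 = 1
u = (20 - (5)*(1)) / 3 = 5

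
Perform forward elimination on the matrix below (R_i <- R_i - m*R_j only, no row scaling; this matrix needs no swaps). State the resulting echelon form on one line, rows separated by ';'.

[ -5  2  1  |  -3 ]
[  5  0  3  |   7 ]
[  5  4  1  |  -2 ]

REF = [-5 2 1 -3; 0 2 4 4; 0 0 -10 -17]

Forward elimination:
R2 <- R2 - (-1)*R1:  [ 0  2  4  4 ]
R3 <- R3 - (-1)*R1:  [  0   6   2  -5 ]
R3 <- R3 - (3)*R2:  [   0    0  -10  -17 ]
Row echelon form:
[ -5  2    1  |   -3 ]
[  0  2    4  |    4 ]
[  0  0  -10  |  -17 ]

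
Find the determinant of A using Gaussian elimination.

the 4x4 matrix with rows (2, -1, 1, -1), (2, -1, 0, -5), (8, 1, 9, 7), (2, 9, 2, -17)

Forward elimination:
R2 <- R2 - (1)*R1:  [  0   0  -1  -4 ]
R3 <- R3 - (4)*R1:  [  0   5   5  11 ]
R4 <- R4 - (1)*R1:  [   0   10    1  -16 ]
R2 <-> R3   (pivot in column 2 was zero)
[ 2  -1   1   -1 ]
[ 0   5   5   11 ]
[ 0   0  -1   -4 ]
[ 0  10   1  -16 ]
R4 <- R4 - (2)*R2:  [   0    0   -9  -38 ]
R4 <- R4 - (9)*R3:  [  0   0   0  -2 ]
Upper-triangular form:
[ 2  -1   1  -1 ]
[ 0   5   5  11 ]
[ 0   0  -1  -4 ]
[ 0   0   0  -2 ]
det(A) = (-1)^1 * (2) * (5) * (-1) * (-2) = -20  (1 row swap -> sign -1)

det(A) = -20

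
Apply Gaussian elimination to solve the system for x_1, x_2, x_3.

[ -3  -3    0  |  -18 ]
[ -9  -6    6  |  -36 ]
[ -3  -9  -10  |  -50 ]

Forward elimination on [A|b]:
R2 <- R2 - (3)*R1:  [  0   3   6  18 ]
R3 <- R3 - (1)*R1:  [   0   -6  -10  -32 ]
R3 <- R3 - (-2)*R2:  [ 0  0  2  4 ]
Row echelon form:
[ -3  -3  0  |  -18 ]
[  0   3  6  |   18 ]
[  0   0  2  |    4 ]
Back-substitution:
x_3 = (4) / 2 = 2
x_2 = (18 - (6)*(2)) / 3 = 2
x_1 = (-18 - (-3)*(2)) / -3 = 4

(4, 2, 2)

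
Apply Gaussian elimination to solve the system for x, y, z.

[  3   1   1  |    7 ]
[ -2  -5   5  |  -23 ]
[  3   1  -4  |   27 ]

Forward elimination on [A|b]:
R2 <- R2 - (-2/3)*R1:  [     0  -13/3   17/3  -55/3 ]
R3 <- R3 - (1)*R1:  [  0   0  -5  20 ]
Row echelon form:
[ 3      1     1  |      7 ]
[ 0  -13/3  17/3  |  -55/3 ]
[ 0      0    -5  |     20 ]
Back-substitution:
z = (20) / -5 = -4
y = (-55/3 - (17/3)*(-4)) / (-13/3) = -1
x = (7 - (1)*(-1) - (1)*(-4)) / 3 = 4

(4, -1, -4)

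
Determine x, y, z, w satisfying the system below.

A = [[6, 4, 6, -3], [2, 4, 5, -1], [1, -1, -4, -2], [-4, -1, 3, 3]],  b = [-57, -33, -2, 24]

Forward elimination on [A|b]:
R2 <- R2 - (1/3)*R1:  [   0  8/3    3    0  -14 ]
R3 <- R3 - (1/6)*R1:  [    0  -5/3    -5  -3/2  15/2 ]
R4 <- R4 - (-2/3)*R1:  [   0  5/3    7    1  -14 ]
R3 <- R3 - (-5/8)*R2:  [     0      0  -25/8   -3/2   -5/4 ]
R4 <- R4 - (5/8)*R2:  [     0      0   41/8      1  -21/4 ]
R4 <- R4 - (-41/25)*R3:  [      0       0       0  -73/50  -73/10 ]
Row echelon form:
[ 6    4      6      -3  |     -57 ]
[ 0  8/3      3       0  |     -14 ]
[ 0    0  -25/8    -3/2  |    -5/4 ]
[ 0    0      0  -73/50  |  -73/10 ]
Back-substitution:
w = (-73/10) / (-73/50) = 5
z = (-5/4 - (-3/2)*(5)) / (-25/8) = -2
y = (-14 - (3)*(-2)) / (8/3) = -3
x = (-57 - (4)*(-3) - (6)*(-2) - (-3)*(5)) / 6 = -3

(-3, -3, -2, 5)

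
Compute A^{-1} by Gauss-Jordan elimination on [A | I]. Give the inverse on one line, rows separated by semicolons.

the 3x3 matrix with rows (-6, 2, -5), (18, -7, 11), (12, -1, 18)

Gauss-Jordan on [A | I]:
R1 <- (1/-6)*R1:  [    1  -1/3   5/6  |  -1/6     0     0 ]
R2 <- R2 - (18)*R1:  [  0  -1  -4  |   3   1   0 ]
R3 <- R3 - (12)*R1:  [ 0  3  8  |  2  0  1 ]
R2 <- (1/-1)*R2:  [  0   1   4  |  -3  -1   0 ]
R1 <- R1 - (-1/3)*R2:  [    1     0  13/6  |  -7/6  -1/3     0 ]
R3 <- R3 - (3)*R2:  [  0   0  -4  |  11   3   1 ]
R3 <- (1/-4)*R3:  [     0      0      1  |  -11/4   -3/4   -1/4 ]
R1 <- R1 - (13/6)*R3:  [      1       0       0  |  115/24   31/24   13/24 ]
R2 <- R2 - (4)*R3:  [ 0  1  0  |  8  2  1 ]
Right block of [I | A^{-1}] is the inverse:
[ 115/24  31/24  13/24 ]
[      8      2      1 ]
[  -11/4   -3/4   -1/4 ]

inverse = [115/24 31/24 13/24; 8 2 1; -11/4 -3/4 -1/4]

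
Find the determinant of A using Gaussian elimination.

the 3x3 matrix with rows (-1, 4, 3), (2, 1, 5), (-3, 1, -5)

det(A) = 5

Forward elimination:
R2 <- R2 - (-2)*R1:  [  0   9  11 ]
R3 <- R3 - (3)*R1:  [   0  -11  -14 ]
R3 <- R3 - (-11/9)*R2:  [    0     0  -5/9 ]
Upper-triangular form:
[ -1  4     3 ]
[  0  9    11 ]
[  0  0  -5/9 ]
det(A) = (-1)^0 * (-1) * (9) * (-5/9) = 5  (0 row swaps -> sign +1)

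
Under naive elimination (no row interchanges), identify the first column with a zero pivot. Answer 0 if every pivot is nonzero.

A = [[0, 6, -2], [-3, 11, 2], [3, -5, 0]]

first zero-pivot column = 1

Naive forward elimination:
Pivot entry (1,1) is zero but row 2 has -3 in column 1 -> naive elimination stops; a row interchange (e.g. R1 <-> R2) would be required here.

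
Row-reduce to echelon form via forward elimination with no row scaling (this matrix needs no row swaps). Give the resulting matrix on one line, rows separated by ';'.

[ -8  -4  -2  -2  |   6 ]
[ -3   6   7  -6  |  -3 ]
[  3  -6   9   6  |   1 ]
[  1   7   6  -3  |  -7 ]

Forward elimination:
R2 <- R2 - (3/8)*R1:  [     0   15/2   31/4  -21/4  -21/4 ]
R3 <- R3 - (-3/8)*R1:  [     0  -15/2   33/4   21/4   13/4 ]
R4 <- R4 - (-1/8)*R1:  [     0   13/2   23/4  -13/4  -25/4 ]
R3 <- R3 - (-1)*R2:  [  0   0  16   0  -2 ]
R4 <- R4 - (13/15)*R2:  [      0       0  -29/30   13/10  -17/10 ]
R4 <- R4 - (-29/480)*R3:  [        0         0         0     13/10  -437/240 ]
Row echelon form:
[ -8    -4    -2     -2  |         6 ]
[  0  15/2  31/4  -21/4  |     -21/4 ]
[  0     0    16      0  |        -2 ]
[  0     0     0  13/10  |  -437/240 ]

REF = [-8 -4 -2 -2 6; 0 15/2 31/4 -21/4 -21/4; 0 0 16 0 -2; 0 0 0 13/10 -437/240]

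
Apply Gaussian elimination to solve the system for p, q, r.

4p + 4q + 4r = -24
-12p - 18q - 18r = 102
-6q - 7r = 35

(-1, 0, -5)

Forward elimination on [A|b]:
R2 <- R2 - (-3)*R1:  [  0  -6  -6  30 ]
R3 <- R3 - (1)*R2:  [  0   0  -1   5 ]
Row echelon form:
[ 4   4   4  |  -24 ]
[ 0  -6  -6  |   30 ]
[ 0   0  -1  |    5 ]
Back-substitution:
r = (5) / -1 = -5
q = (30 - (-6)*(-5)) / -6 = 0
p = (-24 - (4)*(0) - (4)*(-5)) / 4 = -1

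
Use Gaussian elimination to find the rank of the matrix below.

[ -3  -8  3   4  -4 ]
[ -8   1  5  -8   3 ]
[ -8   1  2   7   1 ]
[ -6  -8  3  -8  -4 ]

Row reduction:
R2 <- R2 - (8/3)*R1:  [     0   67/3     -3  -56/3   41/3 ]
R3 <- R3 - (8/3)*R1:  [     0   67/3     -6  -11/3   35/3 ]
R4 <- R4 - (2)*R1:  [   0    8   -3  -16    4 ]
R3 <- R3 - (1)*R2:  [  0   0  -3  15  -2 ]
R4 <- R4 - (24/67)*R2:  [       0        0  -129/67  -624/67   -60/67 ]
R4 <- R4 - (43/67)*R3:  [        0         0         0  -1269/67     26/67 ]
Row echelon form:
[ -3    -8   3         4     -4 ]
[  0  67/3  -3     -56/3   41/3 ]
[  0     0  -3        15     -2 ]
[  0     0   0  -1269/67  26/67 ]
Nonzero rows / pivot columns: 4

rank(A) = 4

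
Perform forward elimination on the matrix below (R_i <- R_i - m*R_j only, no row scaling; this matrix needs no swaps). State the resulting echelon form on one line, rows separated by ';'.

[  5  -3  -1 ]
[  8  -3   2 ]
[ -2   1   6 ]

Forward elimination:
R2 <- R2 - (8/5)*R1:  [    0   9/5  18/5 ]
R3 <- R3 - (-2/5)*R1:  [    0  -1/5  28/5 ]
R3 <- R3 - (-1/9)*R2:  [ 0  0  6 ]
Row echelon form:
[ 5   -3    -1 ]
[ 0  9/5  18/5 ]
[ 0    0     6 ]

REF = [5 -3 -1; 0 9/5 18/5; 0 0 6]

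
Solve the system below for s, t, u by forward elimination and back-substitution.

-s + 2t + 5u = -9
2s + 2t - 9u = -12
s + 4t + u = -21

Forward elimination on [A|b]:
R2 <- R2 - (-2)*R1:  [   0    6    1  -30 ]
R3 <- R3 - (-1)*R1:  [   0    6    6  -30 ]
R3 <- R3 - (1)*R2:  [ 0  0  5  0 ]
Row echelon form:
[ -1  2  5  |   -9 ]
[  0  6  1  |  -30 ]
[  0  0  5  |    0 ]
Back-substitution:
u = (0) / 5 = 0
t = (-30 - (1)*(0)) / 6 = -5
s = (-9 - (2)*(-5) - (5)*(0)) / -1 = -1

(-1, -5, 0)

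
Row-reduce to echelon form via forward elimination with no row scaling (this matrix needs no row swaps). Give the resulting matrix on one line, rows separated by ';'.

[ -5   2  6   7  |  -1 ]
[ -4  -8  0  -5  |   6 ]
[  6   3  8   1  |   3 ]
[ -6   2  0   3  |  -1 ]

Forward elimination:
R2 <- R2 - (4/5)*R1:  [     0  -48/5  -24/5  -53/5   34/5 ]
R3 <- R3 - (-6/5)*R1:  [    0  27/5  76/5  47/5   9/5 ]
R4 <- R4 - (6/5)*R1:  [     0   -2/5  -36/5  -27/5    1/5 ]
R3 <- R3 - (-9/16)*R2:  [     0      0   25/2  55/16   45/8 ]
R4 <- R4 - (1/24)*R2:  [       0        0       -7  -119/24    -1/12 ]
R4 <- R4 - (-14/25)*R3:  [      0       0       0  -91/30   46/15 ]
Row echelon form:
[ -5      2      6       7  |     -1 ]
[  0  -48/5  -24/5   -53/5  |   34/5 ]
[  0      0   25/2   55/16  |   45/8 ]
[  0      0      0  -91/30  |  46/15 ]

REF = [-5 2 6 7 -1; 0 -48/5 -24/5 -53/5 34/5; 0 0 25/2 55/16 45/8; 0 0 0 -91/30 46/15]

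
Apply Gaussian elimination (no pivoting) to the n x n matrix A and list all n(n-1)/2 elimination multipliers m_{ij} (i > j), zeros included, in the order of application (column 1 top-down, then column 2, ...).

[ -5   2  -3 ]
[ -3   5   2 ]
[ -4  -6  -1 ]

multipliers: 3/5, 4/5, -2

Forward elimination:
R2 <- R2 - (3/5)*R1:  [    0  19/5  19/5 ]
R3 <- R3 - (4/5)*R1:  [     0  -38/5    7/5 ]
R3 <- R3 - (-2)*R2:  [ 0  0  9 ]
Multipliers (in order of application): m_{21} = 3/5, m_{31} = 4/5, m_{32} = -2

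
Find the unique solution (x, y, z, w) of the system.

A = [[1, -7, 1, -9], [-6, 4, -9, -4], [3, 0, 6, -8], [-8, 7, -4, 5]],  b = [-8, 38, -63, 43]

(-5, -4, -4, 3)

Forward elimination on [A|b]:
R2 <- R2 - (-6)*R1:  [   0  -38   -3  -58  -10 ]
R3 <- R3 - (3)*R1:  [   0   21    3   19  -39 ]
R4 <- R4 - (-8)*R1:  [   0  -49    4  -67  -21 ]
R3 <- R3 - (-21/38)*R2:  [       0        0    51/38  -248/19  -846/19 ]
R4 <- R4 - (49/38)*R2:  [       0        0   299/38   148/19  -154/19 ]
R4 <- R4 - (299/51)*R3:  [       0        0        0  4300/51  4300/17 ]
Row echelon form:
[ 1   -7      1       -9  |       -8 ]
[ 0  -38     -3      -58  |      -10 ]
[ 0    0  51/38  -248/19  |  -846/19 ]
[ 0    0      0  4300/51  |  4300/17 ]
Back-substitution:
w = (4300/17) / (4300/51) = 3
z = (-846/19 - (-248/19)*(3)) / (51/38) = -4
y = (-10 - (-3)*(-4) - (-58)*(3)) / -38 = -4
x = (-8 - (-7)*(-4) - (1)*(-4) - (-9)*(3)) / 1 = -5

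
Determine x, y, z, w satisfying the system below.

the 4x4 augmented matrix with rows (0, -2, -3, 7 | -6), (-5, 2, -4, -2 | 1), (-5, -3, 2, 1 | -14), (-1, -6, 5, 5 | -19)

(1, 3, 0, 0)

Forward elimination on [A|b]:
R1 <-> R2   (pivot in column 1 was zero)
[ -5   2  -4  -2    1 ]
[  0  -2  -3   7   -6 ]
[ -5  -3   2   1  -14 ]
[ -1  -6   5   5  -19 ]
R3 <- R3 - (1)*R1:  [   0   -5    6    3  -15 ]
R4 <- R4 - (1/5)*R1:  [     0  -32/5   29/5   27/5  -96/5 ]
R3 <- R3 - (5/2)*R2:  [     0      0   27/2  -29/2      0 ]
R4 <- R4 - (16/5)*R2:  [    0     0  77/5   -17     0 ]
R4 <- R4 - (154/135)*R3:  [       0        0        0  -62/135        0 ]
Row echelon form:
[ -5   2    -4       -2  |   1 ]
[  0  -2    -3        7  |  -6 ]
[  0   0  27/2    -29/2  |   0 ]
[  0   0     0  -62/135  |   0 ]
Back-substitution:
w = (0) / (-62/135) = 0
z = (0 - (-29/2)*(0)) / (27/2) = 0
y = (-6 - (-3)*(0) - (7)*(0)) / -2 = 3
x = (1 - (2)*(3) - (-4)*(0) - (-2)*(0)) / -5 = 1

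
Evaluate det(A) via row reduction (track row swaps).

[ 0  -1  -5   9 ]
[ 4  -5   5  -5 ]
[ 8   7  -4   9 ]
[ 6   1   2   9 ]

det(A) = -3804

Forward elimination:
R1 <-> R2   (pivot in column 1 was zero)
[ 4  -5   5  -5 ]
[ 0  -1  -5   9 ]
[ 8   7  -4   9 ]
[ 6   1   2   9 ]
R3 <- R3 - (2)*R1:  [   0   17  -14   19 ]
R4 <- R4 - (3/2)*R1:  [     0   17/2  -11/2   33/2 ]
R3 <- R3 - (-17)*R2:  [   0    0  -99  172 ]
R4 <- R4 - (-17/2)*R2:  [   0    0  -48   93 ]
R4 <- R4 - (16/33)*R3:  [      0       0       0  317/33 ]
Upper-triangular form:
[ 4  -5    5      -5 ]
[ 0  -1   -5       9 ]
[ 0   0  -99     172 ]
[ 0   0    0  317/33 ]
det(A) = (-1)^1 * (4) * (-1) * (-99) * (317/33) = -3804  (1 row swap -> sign -1)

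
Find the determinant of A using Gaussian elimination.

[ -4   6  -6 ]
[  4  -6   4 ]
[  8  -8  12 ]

det(A) = -32

Forward elimination:
R2 <- R2 - (-1)*R1:  [  0   0  -2 ]
R3 <- R3 - (-2)*R1:  [ 0  4  0 ]
R2 <-> R3   (pivot in column 2 was zero)
[ -4  6  -6 ]
[  0  4   0 ]
[  0  0  -2 ]
Upper-triangular form:
[ -4  6  -6 ]
[  0  4   0 ]
[  0  0  -2 ]
det(A) = (-1)^1 * (-4) * (4) * (-2) = -32  (1 row swap -> sign -1)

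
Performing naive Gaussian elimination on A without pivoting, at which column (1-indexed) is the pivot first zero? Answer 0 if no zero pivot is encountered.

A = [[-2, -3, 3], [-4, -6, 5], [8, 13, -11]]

Naive forward elimination:
R2 <- R2 - (2)*R1:  [  0   0  -1 ]
R3 <- R3 - (-4)*R1:  [ 0  1  1 ]
Matrix at this point:
[ -2  -3   3 ]
[  0   0  -1 ]
[  0   1   1 ]
Pivot entry (2,2) is zero but row 3 has 1 in column 2 -> naive elimination stops; a row interchange (e.g. R2 <-> R3) would be required here.

first zero-pivot column = 2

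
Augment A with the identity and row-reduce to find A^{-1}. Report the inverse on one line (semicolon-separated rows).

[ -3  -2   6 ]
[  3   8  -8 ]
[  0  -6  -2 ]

inverse = [-8/9 -5/9 -4/9; 1/12 1/12 -1/12; -1/4 -1/4 -1/4]

Gauss-Jordan on [A | I]:
R1 <- (1/-3)*R1:  [    1   2/3    -2  |  -1/3     0     0 ]
R2 <- R2 - (3)*R1:  [  0   6  -2  |   1   1   0 ]
R2 <- (1/6)*R2:  [    0     1  -1/3  |   1/6   1/6     0 ]
R1 <- R1 - (2/3)*R2:  [     1      0  -16/9  |   -4/9   -1/9      0 ]
R3 <- R3 - (-6)*R2:  [  0   0  -4  |   1   1   1 ]
R3 <- (1/-4)*R3:  [    0     0     1  |  -1/4  -1/4  -1/4 ]
R1 <- R1 - (-16/9)*R3:  [    1     0     0  |  -8/9  -5/9  -4/9 ]
R2 <- R2 - (-1/3)*R3:  [     0      1      0  |   1/12   1/12  -1/12 ]
Right block of [I | A^{-1}] is the inverse:
[ -8/9  -5/9   -4/9 ]
[ 1/12  1/12  -1/12 ]
[ -1/4  -1/4   -1/4 ]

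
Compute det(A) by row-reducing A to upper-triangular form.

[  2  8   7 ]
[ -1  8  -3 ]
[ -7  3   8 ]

Forward elimination:
R2 <- R2 - (-1/2)*R1:  [   0   12  1/2 ]
R3 <- R3 - (-7/2)*R1:  [    0    31  65/2 ]
R3 <- R3 - (31/12)*R2:  [      0       0  749/24 ]
Upper-triangular form:
[ 2   8       7 ]
[ 0  12     1/2 ]
[ 0   0  749/24 ]
det(A) = (-1)^0 * (2) * (12) * (749/24) = 749  (0 row swaps -> sign +1)

det(A) = 749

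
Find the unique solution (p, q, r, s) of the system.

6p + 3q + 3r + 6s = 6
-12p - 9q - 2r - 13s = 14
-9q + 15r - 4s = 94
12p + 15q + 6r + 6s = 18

Forward elimination on [A|b]:
R2 <- R2 - (-2)*R1:  [  0  -3   4  -1  26 ]
R4 <- R4 - (2)*R1:  [  0   9   0  -6   6 ]
R3 <- R3 - (3)*R2:  [  0   0   3  -1  16 ]
R4 <- R4 - (-3)*R2:  [  0   0  12  -9  84 ]
R4 <- R4 - (4)*R3:  [  0   0   0  -5  20 ]
Row echelon form:
[ 6   3  3   6  |   6 ]
[ 0  -3  4  -1  |  26 ]
[ 0   0  3  -1  |  16 ]
[ 0   0  0  -5  |  20 ]
Back-substitution:
s = (20) / -5 = -4
r = (16 - (-1)*(-4)) / 3 = 4
q = (26 - (4)*(4) - (-1)*(-4)) / -3 = -2
p = (6 - (3)*(-2) - (3)*(4) - (6)*(-4)) / 6 = 4

(4, -2, 4, -4)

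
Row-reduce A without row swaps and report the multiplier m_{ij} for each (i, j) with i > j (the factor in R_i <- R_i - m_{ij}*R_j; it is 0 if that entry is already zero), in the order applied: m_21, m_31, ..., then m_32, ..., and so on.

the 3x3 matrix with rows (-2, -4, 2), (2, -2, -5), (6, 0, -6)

multipliers: -1, -3, 2

Forward elimination:
R2 <- R2 - (-1)*R1:  [  0  -6  -3 ]
R3 <- R3 - (-3)*R1:  [   0  -12    0 ]
R3 <- R3 - (2)*R2:  [ 0  0  6 ]
Multipliers (in order of application): m_{21} = -1, m_{31} = -3, m_{32} = 2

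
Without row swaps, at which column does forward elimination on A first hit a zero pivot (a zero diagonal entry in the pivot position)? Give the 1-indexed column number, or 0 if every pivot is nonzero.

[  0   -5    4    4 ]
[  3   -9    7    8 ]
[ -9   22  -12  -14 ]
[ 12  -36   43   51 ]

first zero-pivot column = 1

Naive forward elimination:
Pivot entry (1,1) is zero but row 2 has 3 in column 1 -> naive elimination stops; a row interchange (e.g. R1 <-> R2) would be required here.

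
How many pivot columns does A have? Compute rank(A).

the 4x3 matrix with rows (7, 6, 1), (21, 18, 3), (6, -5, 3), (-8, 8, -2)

rank(A) = 3

Row reduction:
R2 <- R2 - (3)*R1:  [ 0  0  0 ]
R3 <- R3 - (6/7)*R1:  [     0  -71/7   15/7 ]
R4 <- R4 - (-8/7)*R1:  [     0  104/7   -6/7 ]
R2 <-> R3   (pivot in column 2 was zero)
[ 7      6     1 ]
[ 0  -71/7  15/7 ]
[ 0      0     0 ]
[ 0  104/7  -6/7 ]
R4 <- R4 - (-104/71)*R2:  [      0       0  162/71 ]
R3 <-> R4   (pivot in column 3 was zero)
[ 7      6       1 ]
[ 0  -71/7    15/7 ]
[ 0      0  162/71 ]
[ 0      0       0 ]
Row echelon form:
[ 7      6       1 ]
[ 0  -71/7    15/7 ]
[ 0      0  162/71 ]
[ 0      0       0 ]
Nonzero rows / pivot columns: 3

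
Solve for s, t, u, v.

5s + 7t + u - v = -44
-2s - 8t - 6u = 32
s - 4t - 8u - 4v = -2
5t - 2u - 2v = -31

Forward elimination on [A|b]:
R2 <- R2 - (-2/5)*R1:  [     0  -26/5  -28/5   -2/5   72/5 ]
R3 <- R3 - (1/5)*R1:  [     0  -27/5  -41/5  -19/5   34/5 ]
R3 <- R3 - (27/26)*R2:  [       0        0   -31/13   -44/13  -106/13 ]
R4 <- R4 - (-25/26)*R2:  [       0        0   -96/13   -31/13  -223/13 ]
R4 <- R4 - (96/31)*R3:  [      0       0       0  251/31  251/31 ]
Row echelon form:
[ 5      7       1      -1  |      -44 ]
[ 0  -26/5   -28/5    -2/5  |     72/5 ]
[ 0      0  -31/13  -44/13  |  -106/13 ]
[ 0      0       0  251/31  |   251/31 ]
Back-substitution:
v = (251/31) / (251/31) = 1
u = (-106/13 - (-44/13)*(1)) / (-31/13) = 2
t = (72/5 - (-28/5)*(2) - (-2/5)*(1)) / (-26/5) = -5
s = (-44 - (7)*(-5) - (1)*(2) - (-1)*(1)) / 5 = -2

(-2, -5, 2, 1)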